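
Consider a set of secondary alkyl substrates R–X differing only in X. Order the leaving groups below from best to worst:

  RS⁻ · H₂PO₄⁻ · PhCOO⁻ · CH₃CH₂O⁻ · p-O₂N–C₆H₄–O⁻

H₂PO₄⁻ > PhCOO⁻ > p-O₂N–C₆H₄–O⁻ > RS⁻ > CH₃CH₂O⁻

Leaving-group ability tracks the stability of the departed species; conjugate-acid pKₐ is the usual yardstick (lower pKₐ → better LG).
H₂PO₄⁻: pKₐ(H₃PO₄) ≈ 2.1 — moderate base; biological leaving group after further activation
PhCOO⁻: pKₐ(C₆H₅COOH) ≈ 4.2
p-O₂N–C₆H₄–O⁻: pKₐ(p-nitrophenol) ≈ 7.2
RS⁻: pKₐ(RSH (a thiol)) ≈ 10.5
CH₃CH₂O⁻: pKₐ(CH₃CH₂OH) ≈ 16 — strong base; alkoxides do not leave unassisted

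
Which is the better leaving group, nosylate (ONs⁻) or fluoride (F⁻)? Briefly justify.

nosylate (ONs⁻) is the better leaving group.
pKₐ(p-O₂NC₆H₄SO₃H) ≈ -3.5 versus pKₐ(HF) ≈ 3.2: nosylate (ONs⁻) is the much weaker base.
P-nitro group further stabilises the sulfonate.

nosylate (ONs⁻)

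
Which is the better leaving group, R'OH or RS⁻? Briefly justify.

R'OH

R'OH is the better leaving group.
pKₐ(R'OH₂⁺) ≈ -2.4 versus pKₐ(RSH (a thiol)) ≈ 10.5: R'OH is the much weaker base.
Neutral; leaves from a protonated ether (an oxonium ion, R–O(H)R'⁺).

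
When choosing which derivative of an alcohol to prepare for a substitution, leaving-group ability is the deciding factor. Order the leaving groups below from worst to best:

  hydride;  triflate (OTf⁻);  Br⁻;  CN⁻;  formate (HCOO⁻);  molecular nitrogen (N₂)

hydride < CN⁻ < formate (HCOO⁻) < Br⁻ < triflate (OTf⁻) < molecular nitrogen (N₂)

A good leaving group is a weak base: the lower the pKₐ of its conjugate acid, the more readily it departs.
molecular nitrogen (N₂): no meaningful conjugate acid; N₂ departs as an exceptionally stable neutral molecule
triflate (OTf⁻): pKₐ(CF₃SO₃H (triflic acid)) ≈ -14
Br⁻: pKₐ(HBr) ≈ -9
formate (HCOO⁻): pKₐ(HCOOH) ≈ 3.8 — resonance-stabilised carboxylate
CN⁻: pKₐ(HCN) ≈ 9.2 — sp carbon stabilises the charge somewhat, but still a poor LG
hydride: pKₐ(H₂) ≈ 36 — extremely strong base; leaves only in special hydride-transfer contexts
The question asks for worst first, so the sequence is read in increasing leaving-group ability.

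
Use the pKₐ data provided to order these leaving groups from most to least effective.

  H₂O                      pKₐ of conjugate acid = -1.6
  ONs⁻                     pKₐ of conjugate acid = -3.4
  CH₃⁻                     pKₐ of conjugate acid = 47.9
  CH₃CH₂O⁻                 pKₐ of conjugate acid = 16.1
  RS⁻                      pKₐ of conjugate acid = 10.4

Lower conjugate-acid pKₐ ⇒ weaker base ⇒ better leaving group.
Sorting by the given values: ONs⁻ (-3.4), H₂O (-1.6), RS⁻ (10.4), CH₃CH₂O⁻ (16.1), CH₃⁻ (47.9).

ONs⁻ > H₂O > RS⁻ > CH₃CH₂O⁻ > CH₃⁻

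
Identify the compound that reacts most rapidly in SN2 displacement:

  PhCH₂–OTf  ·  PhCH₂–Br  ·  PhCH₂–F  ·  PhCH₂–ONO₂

With the same alkyl group throughout, only the leaving group differentiates the rates.
A good leaving group is a weak base: the lower the pKₐ of its conjugate acid, the more readily it departs.
PhCH₂–OTf loses OTf⁻: pKₐ(CF₃SO₃H (triflic acid)) ≈ -14
PhCH₂–Br loses Br⁻: pKₐ(HBr) ≈ -9
PhCH₂–ONO₂ loses NO₃⁻: pKₐ(HNO₃) ≈ -1.3
PhCH₂–F loses F⁻: pKₐ(HF) ≈ 3.2

PhCH₂–OTf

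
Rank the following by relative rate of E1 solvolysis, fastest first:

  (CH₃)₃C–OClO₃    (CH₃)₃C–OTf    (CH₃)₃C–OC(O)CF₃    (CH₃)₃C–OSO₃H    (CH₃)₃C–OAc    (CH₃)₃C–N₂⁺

(CH₃)₃C–N₂⁺ > (CH₃)₃C–OTf > (CH₃)₃C–OClO₃ > (CH₃)₃C–OSO₃H > (CH₃)₃C–OC(O)CF₃ > (CH₃)₃C–OAc

Identical carbon frameworks mean the comparison reduces to leaving-group quality.
Leaving-group ability tracks the stability of the departed species; conjugate-acid pKₐ is the usual yardstick (lower pKₐ → better LG).
(CH₃)₃C–N₂⁺ loses N₂: no meaningful conjugate acid; N₂ departs as an exceptionally stable neutral molecule
(CH₃)₃C–OTf loses OTf⁻: pKₐ(CF₃SO₃H (triflic acid)) ≈ -14
(CH₃)₃C–OClO₃ loses ClO₄⁻: pKₐ(HClO₄) ≈ -10
(CH₃)₃C–OSO₃H loses HSO₄⁻: pKₐ(H₂SO₄) ≈ -3
(CH₃)₃C–OC(O)CF₃ loses CF₃COO⁻: pKₐ(CF₃COOH) ≈ 0.2
(CH₃)₃C–OAc loses AcO⁻: pKₐ(CH₃COOH) ≈ 4.8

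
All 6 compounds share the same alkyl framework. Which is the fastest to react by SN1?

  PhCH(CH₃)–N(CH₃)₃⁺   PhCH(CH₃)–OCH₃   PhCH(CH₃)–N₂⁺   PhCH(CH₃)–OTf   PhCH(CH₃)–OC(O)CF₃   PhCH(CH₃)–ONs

Same R in every case — rank the leaving groups.
Rank by basicity of the departing species: weakest base leaves most easily.
PhCH(CH₃)–N₂⁺ loses N₂: no meaningful conjugate acid; N₂ departs as an exceptionally stable neutral molecule
PhCH(CH₃)–OTf loses OTf⁻: pKₐ(CF₃SO₃H (triflic acid)) ≈ -14
PhCH(CH₃)–ONs loses ONs⁻: pKₐ(p-O₂NC₆H₄SO₃H) ≈ -3.5
PhCH(CH₃)–OC(O)CF₃ loses CF₃COO⁻: pKₐ(CF₃COOH) ≈ 0.2
PhCH(CH₃)–N(CH₃)₃⁺ loses NR'₃: pKₐ(R'₃NH⁺) ≈ 10.7
PhCH(CH₃)–OCH₃ loses CH₃O⁻: pKₐ(CH₃OH) ≈ 15.5

PhCH(CH₃)–N₂⁺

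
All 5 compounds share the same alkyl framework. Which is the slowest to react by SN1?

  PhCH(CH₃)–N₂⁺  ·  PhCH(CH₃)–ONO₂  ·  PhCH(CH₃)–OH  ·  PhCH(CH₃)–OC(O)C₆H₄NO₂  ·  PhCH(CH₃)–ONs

PhCH(CH₃)–OH

Same R in every case — rank the leaving groups.
Leaving-group ability tracks the stability of the departed species; conjugate-acid pKₐ is the usual yardstick (lower pKₐ → better LG).
PhCH(CH₃)–N₂⁺ loses N₂: no meaningful conjugate acid; N₂ departs as an exceptionally stable neutral molecule
PhCH(CH₃)–ONs loses ONs⁻: pKₐ(p-O₂NC₆H₄SO₃H) ≈ -3.5
PhCH(CH₃)–ONO₂ loses NO₃⁻: pKₐ(HNO₃) ≈ -1.3
PhCH(CH₃)–OC(O)C₆H₄NO₂ loses p-O₂N–C₆H₄–COO⁻: pKₐ(p-nitrobenzoic acid) ≈ 3.4
PhCH(CH₃)–OH loses OH⁻: pKₐ(H₂O) ≈ 15.7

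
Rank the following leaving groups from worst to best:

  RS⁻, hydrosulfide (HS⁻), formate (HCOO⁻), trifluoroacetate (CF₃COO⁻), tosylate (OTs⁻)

Leaving-group ability tracks the stability of the departed species; conjugate-acid pKₐ is the usual yardstick (lower pKₐ → better LG).
tosylate (OTs⁻): pKₐ(p-CH₃C₆H₄SO₃H (TsOH)) ≈ -2.8 — resonance-delocalised arenesulfonate
trifluoroacetate (CF₃COO⁻): pKₐ(CF₃COOH) ≈ 0.2
formate (HCOO⁻): pKₐ(HCOOH) ≈ 3.8
hydrosulfide (HS⁻): pKₐ(H₂S) ≈ 7
RS⁻: pKₐ(RSH (a thiol)) ≈ 10.5
Listed from poorest to best leaving group as asked.

RS⁻ < hydrosulfide (HS⁻) < formate (HCOO⁻) < trifluoroacetate (CF₃COO⁻) < tosylate (OTs⁻)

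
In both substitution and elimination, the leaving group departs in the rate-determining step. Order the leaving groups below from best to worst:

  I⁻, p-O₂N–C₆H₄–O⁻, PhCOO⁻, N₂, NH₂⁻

N₂ > I⁻ > PhCOO⁻ > p-O₂N–C₆H₄–O⁻ > NH₂⁻

N₂: no meaningful conjugate acid; N₂ departs as an exceptionally stable neutral molecule
I⁻: pKₐ(HI) ≈ -10
PhCOO⁻: pKₐ(C₆H₅COOH) ≈ 4.2
p-O₂N–C₆H₄–O⁻: pKₐ(p-nitrophenol) ≈ 7.2
NH₂⁻: pKₐ(NH₃) ≈ 38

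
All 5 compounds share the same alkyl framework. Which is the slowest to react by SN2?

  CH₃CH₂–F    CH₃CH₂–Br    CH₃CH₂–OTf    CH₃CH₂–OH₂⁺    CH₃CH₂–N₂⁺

CH₃CH₂–F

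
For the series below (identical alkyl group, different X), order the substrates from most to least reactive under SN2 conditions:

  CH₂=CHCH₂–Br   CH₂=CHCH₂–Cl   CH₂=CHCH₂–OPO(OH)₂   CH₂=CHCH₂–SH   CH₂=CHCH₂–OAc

CH₂=CHCH₂–Br > CH₂=CHCH₂–Cl > CH₂=CHCH₂–OPO(OH)₂ > CH₂=CHCH₂–OAc > CH₂=CHCH₂–SH

With the same alkyl group throughout, only the leaving group differentiates the rates.
Leaving-group ability tracks the stability of the departed species; conjugate-acid pKₐ is the usual yardstick (lower pKₐ → better LG).
CH₂=CHCH₂–Br loses Br⁻: pKₐ(HBr) ≈ -9
CH₂=CHCH₂–Cl loses Cl⁻: pKₐ(HCl) ≈ -7
CH₂=CHCH₂–OPO(OH)₂ loses H₂PO₄⁻: pKₐ(H₃PO₄) ≈ 2.1
CH₂=CHCH₂–OAc loses AcO⁻: pKₐ(CH₃COOH) ≈ 4.8
CH₂=CHCH₂–SH loses HS⁻: pKₐ(H₂S) ≈ 7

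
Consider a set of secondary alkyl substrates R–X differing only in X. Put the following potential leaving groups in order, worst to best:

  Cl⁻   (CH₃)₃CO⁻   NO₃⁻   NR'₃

The more stable X⁻ (or X) is on its own — i.e. the weaker a base it is — the better a leaving group it makes.
Cl⁻: pKₐ(HCl) ≈ -7
NO₃⁻: pKₐ(HNO₃) ≈ -1.3 — resonance-delocalised over three oxygens
NR'₃: pKₐ(R'₃NH⁺) ≈ 10.7
(CH₃)₃CO⁻: pKₐ(t-BuOH) ≈ 18 — bulky, strongly basic alkoxide
Listed from poorest to best leaving group as asked.

(CH₃)₃CO⁻ < NR'₃ < NO₃⁻ < Cl⁻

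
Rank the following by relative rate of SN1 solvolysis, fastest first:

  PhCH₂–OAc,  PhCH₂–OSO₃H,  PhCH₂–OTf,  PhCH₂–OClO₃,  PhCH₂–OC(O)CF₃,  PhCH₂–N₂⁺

PhCH₂–N₂⁺ > PhCH₂–OTf > PhCH₂–OClO₃ > PhCH₂–OSO₃H > PhCH₂–OC(O)CF₃ > PhCH₂–OAc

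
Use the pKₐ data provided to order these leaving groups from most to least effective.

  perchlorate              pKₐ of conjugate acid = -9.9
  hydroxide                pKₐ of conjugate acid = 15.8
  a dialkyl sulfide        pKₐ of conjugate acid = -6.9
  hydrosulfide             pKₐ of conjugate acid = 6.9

Lower conjugate-acid pKₐ ⇒ weaker base ⇒ better leaving group.
Sorting by the given values: perchlorate (-9.9), a dialkyl sulfide (-6.9), hydrosulfide (6.9), hydroxide (15.8).

perchlorate > a dialkyl sulfide > hydrosulfide > hydroxide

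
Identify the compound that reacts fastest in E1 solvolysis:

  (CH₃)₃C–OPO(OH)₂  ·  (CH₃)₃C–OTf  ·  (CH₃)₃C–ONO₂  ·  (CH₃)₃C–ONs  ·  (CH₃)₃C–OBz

The skeletons are identical, so relative rate is governed entirely by leaving-group ability.
The more stable X⁻ (or X) is on its own — i.e. the weaker a base it is — the better a leaving group it makes.
(CH₃)₃C–OTf loses OTf⁻: pKₐ(CF₃SO₃H (triflic acid)) ≈ -14
(CH₃)₃C–ONs loses ONs⁻: pKₐ(p-O₂NC₆H₄SO₃H) ≈ -3.5
(CH₃)₃C–ONO₂ loses NO₃⁻: pKₐ(HNO₃) ≈ -1.3
(CH₃)₃C–OPO(OH)₂ loses H₂PO₄⁻: pKₐ(H₃PO₄) ≈ 2.1
(CH₃)₃C–OBz loses PhCOO⁻: pKₐ(C₆H₅COOH) ≈ 4.2

(CH₃)₃C–OTf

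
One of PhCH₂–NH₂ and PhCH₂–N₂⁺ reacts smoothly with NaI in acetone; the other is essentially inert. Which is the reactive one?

PhCH₂–N₂⁺

From PhCH₂–NH₂ the departing group would be NH₂⁻ (pKₐ(NH₃) ≈ 38). Extremely strong base; never a leaving group.
From PhCH₂–N₂⁺ the leaving group is N₂ (no meaningful conjugate acid; N₂ departs as an exceptionally stable neutral molecule).
(In practice PhCH₂–N₂⁺ is made from PhCH₂–NH₂ by diazotisation (NaNO₂ / HCl, 0 °C), generating a diazonium salt that expels N₂.)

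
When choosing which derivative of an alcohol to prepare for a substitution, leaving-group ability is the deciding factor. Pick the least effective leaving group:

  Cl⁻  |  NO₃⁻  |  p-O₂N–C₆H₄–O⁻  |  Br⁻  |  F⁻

A good leaving group is a weak base: the lower the pKₐ of its conjugate acid, the more readily it departs.
Br⁻: pKₐ(HBr) ≈ -9
Cl⁻: pKₐ(HCl) ≈ -7
NO₃⁻: pKₐ(HNO₃) ≈ -1.3
F⁻: pKₐ(HF) ≈ 3.2
p-O₂N–C₆H₄–O⁻: pKₐ(p-nitrophenol) ≈ 7.2

p-O₂N–C₆H₄–O⁻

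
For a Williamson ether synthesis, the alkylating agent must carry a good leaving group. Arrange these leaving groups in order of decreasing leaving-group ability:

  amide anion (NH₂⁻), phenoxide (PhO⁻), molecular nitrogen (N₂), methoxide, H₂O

molecular nitrogen (N₂) > H₂O > phenoxide (PhO⁻) > methoxide > amide anion (NH₂⁻)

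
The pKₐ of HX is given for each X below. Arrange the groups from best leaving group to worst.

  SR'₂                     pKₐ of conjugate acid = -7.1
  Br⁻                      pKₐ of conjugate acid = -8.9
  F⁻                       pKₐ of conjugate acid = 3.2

Lower conjugate-acid pKₐ ⇒ weaker base ⇒ better leaving group.
Sorting by the given values: Br⁻ (-8.9), SR'₂ (-7.1), F⁻ (3.2).

Br⁻ > SR'₂ > F⁻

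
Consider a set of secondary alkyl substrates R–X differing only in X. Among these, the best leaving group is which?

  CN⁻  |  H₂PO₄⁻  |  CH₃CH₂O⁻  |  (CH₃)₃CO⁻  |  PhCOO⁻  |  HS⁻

Leaving-group ability tracks the stability of the departed species; conjugate-acid pKₐ is the usual yardstick (lower pKₐ → better LG).
H₂PO₄⁻: pKₐ(H₃PO₄) ≈ 2.1
PhCOO⁻: pKₐ(C₆H₅COOH) ≈ 4.2
HS⁻: pKₐ(H₂S) ≈ 7
CN⁻: pKₐ(HCN) ≈ 9.2
CH₃CH₂O⁻: pKₐ(CH₃CH₂OH) ≈ 16
(CH₃)₃CO⁻: pKₐ(t-BuOH) ≈ 18

H₂PO₄⁻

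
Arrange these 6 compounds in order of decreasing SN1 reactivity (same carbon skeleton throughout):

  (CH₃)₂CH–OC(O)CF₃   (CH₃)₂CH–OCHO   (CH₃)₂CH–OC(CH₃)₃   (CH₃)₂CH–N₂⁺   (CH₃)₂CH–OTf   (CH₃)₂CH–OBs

(CH₃)₂CH–N₂⁺ > (CH₃)₂CH–OTf > (CH₃)₂CH–OBs > (CH₃)₂CH–OC(O)CF₃ > (CH₃)₂CH–OCHO > (CH₃)₂CH–OC(CH₃)₃

The skeletons are identical, so relative rate is governed entirely by leaving-group ability.
A good leaving group is a weak base: the lower the pKₐ of its conjugate acid, the more readily it departs.
(CH₃)₂CH–N₂⁺ loses N₂: no meaningful conjugate acid; N₂ departs as an exceptionally stable neutral molecule
(CH₃)₂CH–OTf loses OTf⁻: pKₐ(CF₃SO₃H (triflic acid)) ≈ -14
(CH₃)₂CH–OBs loses OBs⁻: pKₐ(p-BrC₆H₄SO₃H) ≈ -2.8
(CH₃)₂CH–OC(O)CF₃ loses CF₃COO⁻: pKₐ(CF₃COOH) ≈ 0.2
(CH₃)₂CH–OCHO loses HCOO⁻: pKₐ(HCOOH) ≈ 3.8
(CH₃)₂CH–OC(CH₃)₃ loses (CH₃)₃CO⁻: pKₐ(t-BuOH) ≈ 18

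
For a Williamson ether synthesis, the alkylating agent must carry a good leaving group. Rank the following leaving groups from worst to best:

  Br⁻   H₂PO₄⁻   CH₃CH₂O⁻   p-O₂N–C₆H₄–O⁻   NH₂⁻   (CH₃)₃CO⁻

NH₂⁻ < (CH₃)₃CO⁻ < CH₃CH₂O⁻ < p-O₂N–C₆H₄–O⁻ < H₂PO₄⁻ < Br⁻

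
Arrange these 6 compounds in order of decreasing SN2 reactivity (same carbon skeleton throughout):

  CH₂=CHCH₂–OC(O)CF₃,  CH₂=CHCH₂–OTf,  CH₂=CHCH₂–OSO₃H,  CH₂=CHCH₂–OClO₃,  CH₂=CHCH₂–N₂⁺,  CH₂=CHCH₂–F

With the same alkyl group throughout, only the leaving group differentiates the rates.
Rank by basicity of the departing species: weakest base leaves most easily.
CH₂=CHCH₂–N₂⁺ loses N₂: no meaningful conjugate acid; N₂ departs as an exceptionally stable neutral molecule
CH₂=CHCH₂–OTf loses OTf⁻: pKₐ(CF₃SO₃H (triflic acid)) ≈ -14
CH₂=CHCH₂–OClO₃ loses ClO₄⁻: pKₐ(HClO₄) ≈ -10
CH₂=CHCH₂–OSO₃H loses HSO₄⁻: pKₐ(H₂SO₄) ≈ -3
CH₂=CHCH₂–OC(O)CF₃ loses CF₃COO⁻: pKₐ(CF₃COOH) ≈ 0.2
CH₂=CHCH₂–F loses F⁻: pKₐ(HF) ≈ 3.2

CH₂=CHCH₂–N₂⁺ > CH₂=CHCH₂–OTf > CH₂=CHCH₂–OClO₃ > CH₂=CHCH₂–OSO₃H > CH₂=CHCH₂–OC(O)CF₃ > CH₂=CHCH₂–F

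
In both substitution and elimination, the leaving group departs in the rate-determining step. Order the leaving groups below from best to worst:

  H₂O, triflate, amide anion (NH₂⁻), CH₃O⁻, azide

triflate > H₂O > azide > CH₃O⁻ > amide anion (NH₂⁻)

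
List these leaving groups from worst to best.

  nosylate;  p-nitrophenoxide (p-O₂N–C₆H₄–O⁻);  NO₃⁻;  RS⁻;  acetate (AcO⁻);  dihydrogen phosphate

Rank by basicity of the departing species: weakest base leaves most easily.
nosylate: pKₐ(p-O₂NC₆H₄SO₃H) ≈ -3.5 — p-nitro group further stabilises the sulfonate
NO₃⁻: pKₐ(HNO₃) ≈ -1.3 — resonance-delocalised over three oxygens
dihydrogen phosphate: pKₐ(H₃PO₄) ≈ 2.1 — moderate base; biological leaving group after further activation
acetate (AcO⁻): pKₐ(CH₃COOH) ≈ 4.8
p-nitrophenoxide (p-O₂N–C₆H₄–O⁻): pKₐ(p-nitrophenol) ≈ 7.2
RS⁻: pKₐ(RSH (a thiol)) ≈ 10.5
Reversing gives the worst-to-best order requested.

RS⁻ < p-nitrophenoxide (p-O₂N–C₆H₄–O⁻) < acetate (AcO⁻) < dihydrogen phosphate < NO₃⁻ < nosylate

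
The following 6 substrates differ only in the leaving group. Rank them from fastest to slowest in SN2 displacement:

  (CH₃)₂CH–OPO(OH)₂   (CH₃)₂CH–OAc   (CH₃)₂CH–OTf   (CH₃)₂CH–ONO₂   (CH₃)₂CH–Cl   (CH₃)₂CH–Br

(CH₃)₂CH–OTf > (CH₃)₂CH–Br > (CH₃)₂CH–Cl > (CH₃)₂CH–ONO₂ > (CH₃)₂CH–OPO(OH)₂ > (CH₃)₂CH–OAc

Identical carbon frameworks mean the comparison reduces to leaving-group quality.
The more stable X⁻ (or X) is on its own — i.e. the weaker a base it is — the better a leaving group it makes.
(CH₃)₂CH–OTf loses OTf⁻: pKₐ(CF₃SO₃H (triflic acid)) ≈ -14
(CH₃)₂CH–Br loses Br⁻: pKₐ(HBr) ≈ -9
(CH₃)₂CH–Cl loses Cl⁻: pKₐ(HCl) ≈ -7
(CH₃)₂CH–ONO₂ loses NO₃⁻: pKₐ(HNO₃) ≈ -1.3
(CH₃)₂CH–OPO(OH)₂ loses H₂PO₄⁻: pKₐ(H₃PO₄) ≈ 2.1
(CH₃)₂CH–OAc loses AcO⁻: pKₐ(CH₃COOH) ≈ 4.8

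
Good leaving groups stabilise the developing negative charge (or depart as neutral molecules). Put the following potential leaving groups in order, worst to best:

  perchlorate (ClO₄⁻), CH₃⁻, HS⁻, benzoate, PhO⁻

CH₃⁻ < PhO⁻ < HS⁻ < benzoate < perchlorate (ClO₄⁻)

perchlorate (ClO₄⁻): pKₐ(HClO₄) ≈ -10
benzoate: pKₐ(C₆H₅COOH) ≈ 4.2
HS⁻: pKₐ(H₂S) ≈ 7
PhO⁻: pKₐ(C₆H₅OH (phenol)) ≈ 10
CH₃⁻: pKₐ(CH₄) ≈ 48
Listed from poorest to best leaving group as asked.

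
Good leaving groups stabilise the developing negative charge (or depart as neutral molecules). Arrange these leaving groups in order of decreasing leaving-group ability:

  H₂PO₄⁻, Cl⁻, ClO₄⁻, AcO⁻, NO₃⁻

A good leaving group is a weak base: the lower the pKₐ of its conjugate acid, the more readily it departs.
ClO₄⁻: pKₐ(HClO₄) ≈ -10 — extremely weak base; rarely used for safety reasons
Cl⁻: pKₐ(HCl) ≈ -7
NO₃⁻: pKₐ(HNO₃) ≈ -1.3 — resonance-delocalised over three oxygens
H₂PO₄⁻: pKₐ(H₃PO₄) ≈ 2.1 — moderate base; biological leaving group after further activation
AcO⁻: pKₐ(CH₃COOH) ≈ 4.8 — resonance-stabilised but still a weak base

ClO₄⁻ > Cl⁻ > NO₃⁻ > H₂PO₄⁻ > AcO⁻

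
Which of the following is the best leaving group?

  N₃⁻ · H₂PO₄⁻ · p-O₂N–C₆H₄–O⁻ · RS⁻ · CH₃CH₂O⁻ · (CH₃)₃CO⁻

H₂PO₄⁻

Leaving-group ability tracks the stability of the departed species; conjugate-acid pKₐ is the usual yardstick (lower pKₐ → better LG).
H₂PO₄⁻: pKₐ(H₃PO₄) ≈ 2.1
N₃⁻: pKₐ(HN₃) ≈ 4.7
p-O₂N–C₆H₄–O⁻: pKₐ(p-nitrophenol) ≈ 7.2
RS⁻: pKₐ(RSH (a thiol)) ≈ 10.5
CH₃CH₂O⁻: pKₐ(CH₃CH₂OH) ≈ 16
(CH₃)₃CO⁻: pKₐ(t-BuOH) ≈ 18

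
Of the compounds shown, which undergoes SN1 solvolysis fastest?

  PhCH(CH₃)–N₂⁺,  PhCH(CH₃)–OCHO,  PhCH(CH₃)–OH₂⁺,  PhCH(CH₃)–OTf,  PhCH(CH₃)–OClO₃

Identical carbon frameworks mean the comparison reduces to leaving-group quality.
Rank by basicity of the departing species: weakest base leaves most easily.
PhCH(CH₃)–N₂⁺ loses N₂: no meaningful conjugate acid; N₂ departs as an exceptionally stable neutral molecule
PhCH(CH₃)–OTf loses OTf⁻: pKₐ(CF₃SO₃H (triflic acid)) ≈ -14
PhCH(CH₃)–OClO₃ loses ClO₄⁻: pKₐ(HClO₄) ≈ -10
PhCH(CH₃)–OH₂⁺ loses H₂O: pKₐ(H₃O⁺) ≈ -1.7
PhCH(CH₃)–OCHO loses HCOO⁻: pKₐ(HCOOH) ≈ 3.8

PhCH(CH₃)–N₂⁺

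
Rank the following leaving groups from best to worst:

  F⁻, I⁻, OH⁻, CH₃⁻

I⁻: pKₐ(HI) ≈ -10
F⁻: pKₐ(HF) ≈ 3.2
OH⁻: pKₐ(H₂O) ≈ 15.7
CH₃⁻: pKₐ(CH₄) ≈ 48

I⁻ > F⁻ > OH⁻ > CH₃⁻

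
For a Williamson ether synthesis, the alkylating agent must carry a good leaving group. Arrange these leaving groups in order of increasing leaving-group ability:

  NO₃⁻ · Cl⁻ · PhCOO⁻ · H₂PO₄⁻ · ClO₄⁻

Rank by basicity of the departing species: weakest base leaves most easily.
ClO₄⁻: pKₐ(HClO₄) ≈ -10 — extremely weak base; rarely used for safety reasons
Cl⁻: pKₐ(HCl) ≈ -7 — moderately weak base
NO₃⁻: pKₐ(HNO₃) ≈ -1.3
H₂PO₄⁻: pKₐ(H₃PO₄) ≈ 2.1 — moderate base; biological leaving group after further activation
PhCOO⁻: pKₐ(C₆H₅COOH) ≈ 4.2 — aryl carboxylate
Listed from poorest to best leaving group as asked.

PhCOO⁻ < H₂PO₄⁻ < NO₃⁻ < Cl⁻ < ClO₄⁻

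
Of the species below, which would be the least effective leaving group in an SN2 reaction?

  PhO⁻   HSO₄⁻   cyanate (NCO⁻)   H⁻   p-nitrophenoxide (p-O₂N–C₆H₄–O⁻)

Leaving-group ability tracks the stability of the departed species; conjugate-acid pKₐ is the usual yardstick (lower pKₐ → better LG).
HSO₄⁻: pKₐ(H₂SO₄) ≈ -3
cyanate (NCO⁻): pKₐ(HOCN) ≈ 3.5
p-nitrophenoxide (p-O₂N–C₆H₄–O⁻): pKₐ(p-nitrophenol) ≈ 7.2
PhO⁻: pKₐ(C₆H₅OH (phenol)) ≈ 10
H⁻: pKₐ(H₂) ≈ 36

H⁻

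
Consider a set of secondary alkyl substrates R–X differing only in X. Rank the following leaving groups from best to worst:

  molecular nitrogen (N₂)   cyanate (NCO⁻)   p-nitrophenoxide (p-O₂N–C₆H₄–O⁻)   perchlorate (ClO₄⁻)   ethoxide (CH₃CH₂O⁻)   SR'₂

Leaving-group ability tracks the stability of the departed species; conjugate-acid pKₐ is the usual yardstick (lower pKₐ → better LG).
molecular nitrogen (N₂): no meaningful conjugate acid; N₂ departs as an exceptionally stable neutral molecule
perchlorate (ClO₄⁻): pKₐ(HClO₄) ≈ -10
SR'₂: pKₐ(R'₂SH⁺) ≈ -7 — neutral; leaves from a sulfonium salt (R–SR'₂⁺)
cyanate (NCO⁻): pKₐ(HOCN) ≈ 3.5 — resonance between N and O
p-nitrophenoxide (p-O₂N–C₆H₄–O⁻): pKₐ(p-nitrophenol) ≈ 7.2 — nitro group delocalises the charge; the classic chromogenic LG
ethoxide (CH₃CH₂O⁻): pKₐ(CH₃CH₂OH) ≈ 16

molecular nitrogen (N₂) > perchlorate (ClO₄⁻) > SR'₂ > cyanate (NCO⁻) > p-nitrophenoxide (p-O₂N–C₆H₄–O⁻) > ethoxide (CH₃CH₂O⁻)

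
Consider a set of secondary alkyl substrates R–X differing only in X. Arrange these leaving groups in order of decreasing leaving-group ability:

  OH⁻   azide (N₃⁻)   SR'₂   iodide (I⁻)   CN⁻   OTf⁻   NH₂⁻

OTf⁻ > iodide (I⁻) > SR'₂ > azide (N₃⁻) > CN⁻ > OH⁻ > NH₂⁻

The more stable X⁻ (or X) is on its own — i.e. the weaker a base it is — the better a leaving group it makes.
OTf⁻: pKₐ(CF₃SO₃H (triflic acid)) ≈ -14 — charge spread over three oxygens and a CF₃ group; the premier leaving group in synthesis
iodide (I⁻): pKₐ(HI) ≈ -10 — large, highly polarisable; very weak base
SR'₂: pKₐ(R'₂SH⁺) ≈ -7
azide (N₃⁻): pKₐ(HN₃) ≈ 4.7
CN⁻: pKₐ(HCN) ≈ 9.2 — sp carbon stabilises the charge somewhat, but still a poor LG
OH⁻: pKₐ(H₂O) ≈ 15.7 — strong base; essentially never leaves without prior activation
NH₂⁻: pKₐ(NH₃) ≈ 38 — extremely strong base; never a leaving group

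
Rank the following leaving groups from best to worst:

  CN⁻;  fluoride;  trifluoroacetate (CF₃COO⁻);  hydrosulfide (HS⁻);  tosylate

tosylate: pKₐ(p-CH₃C₆H₄SO₃H (TsOH)) ≈ -2.8
trifluoroacetate (CF₃COO⁻): pKₐ(CF₃COOH) ≈ 0.2
fluoride: pKₐ(HF) ≈ 3.2
hydrosulfide (HS⁻): pKₐ(H₂S) ≈ 7
CN⁻: pKₐ(HCN) ≈ 9.2

tosylate > trifluoroacetate (CF₃COO⁻) > fluoride > hydrosulfide (HS⁻) > CN⁻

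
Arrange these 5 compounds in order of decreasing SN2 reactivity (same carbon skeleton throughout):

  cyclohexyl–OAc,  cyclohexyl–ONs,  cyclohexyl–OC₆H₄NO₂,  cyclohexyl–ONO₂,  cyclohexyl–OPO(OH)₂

cyclohexyl–ONs > cyclohexyl–ONO₂ > cyclohexyl–OPO(OH)₂ > cyclohexyl–OAc > cyclohexyl–OC₆H₄NO₂

With the same alkyl group throughout, only the leaving group differentiates the rates.
Rank by basicity of the departing species: weakest base leaves most easily.
cyclohexyl–ONs loses ONs⁻: pKₐ(p-O₂NC₆H₄SO₃H) ≈ -3.5
cyclohexyl–ONO₂ loses NO₃⁻: pKₐ(HNO₃) ≈ -1.3
cyclohexyl–OPO(OH)₂ loses H₂PO₄⁻: pKₐ(H₃PO₄) ≈ 2.1
cyclohexyl–OAc loses AcO⁻: pKₐ(CH₃COOH) ≈ 4.8
cyclohexyl–OC₆H₄NO₂ loses p-O₂N–C₆H₄–O⁻: pKₐ(p-nitrophenol) ≈ 7.2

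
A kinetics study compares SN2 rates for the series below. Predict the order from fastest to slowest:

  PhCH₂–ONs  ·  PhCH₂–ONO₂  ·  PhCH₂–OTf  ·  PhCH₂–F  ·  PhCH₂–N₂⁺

PhCH₂–N₂⁺ > PhCH₂–OTf > PhCH₂–ONs > PhCH₂–ONO₂ > PhCH₂–F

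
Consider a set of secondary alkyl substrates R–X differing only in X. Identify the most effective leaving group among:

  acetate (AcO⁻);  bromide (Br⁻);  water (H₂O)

The more stable X⁻ (or X) is on its own — i.e. the weaker a base it is — the better a leaving group it makes.
bromide (Br⁻): pKₐ(HBr) ≈ -9
water (H₂O): pKₐ(H₃O⁺) ≈ -1.7
acetate (AcO⁻): pKₐ(CH₃COOH) ≈ 4.8

bromide (Br⁻)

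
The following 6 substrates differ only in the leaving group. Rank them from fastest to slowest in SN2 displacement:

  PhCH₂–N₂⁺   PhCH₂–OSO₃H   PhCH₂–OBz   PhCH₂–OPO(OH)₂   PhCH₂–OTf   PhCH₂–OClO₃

Same R in every case — rank the leaving groups.
A good leaving group is a weak base: the lower the pKₐ of its conjugate acid, the more readily it departs.
PhCH₂–N₂⁺ loses N₂: no meaningful conjugate acid; N₂ departs as an exceptionally stable neutral molecule
PhCH₂–OTf loses OTf⁻: pKₐ(CF₃SO₃H (triflic acid)) ≈ -14
PhCH₂–OClO₃ loses ClO₄⁻: pKₐ(HClO₄) ≈ -10
PhCH₂–OSO₃H loses HSO₄⁻: pKₐ(H₂SO₄) ≈ -3
PhCH₂–OPO(OH)₂ loses H₂PO₄⁻: pKₐ(H₃PO₄) ≈ 2.1
PhCH₂–OBz loses PhCOO⁻: pKₐ(C₆H₅COOH) ≈ 4.2

PhCH₂–N₂⁺ > PhCH₂–OTf > PhCH₂–OClO₃ > PhCH₂–OSO₃H > PhCH₂–OPO(OH)₂ > PhCH₂–OBz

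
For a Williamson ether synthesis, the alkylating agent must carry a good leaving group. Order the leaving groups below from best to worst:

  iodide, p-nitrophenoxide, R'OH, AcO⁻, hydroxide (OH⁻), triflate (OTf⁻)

triflate (OTf⁻) > iodide > R'OH > AcO⁻ > p-nitrophenoxide > hydroxide (OH⁻)

A good leaving group is a weak base: the lower the pKₐ of its conjugate acid, the more readily it departs.
triflate (OTf⁻): pKₐ(CF₃SO₃H (triflic acid)) ≈ -14 — charge spread over three oxygens and a CF₃ group; the premier leaving group in synthesis
iodide: pKₐ(HI) ≈ -10 — large, highly polarisable; very weak base
R'OH: pKₐ(R'OH₂⁺) ≈ -2.4 — neutral; leaves from a protonated ether (an oxonium ion, R–O(H)R'⁺)
AcO⁻: pKₐ(CH₃COOH) ≈ 4.8 — resonance-stabilised but still a weak base
p-nitrophenoxide: pKₐ(p-nitrophenol) ≈ 7.2
hydroxide (OH⁻): pKₐ(H₂O) ≈ 15.7 — strong base; essentially never leaves without prior activation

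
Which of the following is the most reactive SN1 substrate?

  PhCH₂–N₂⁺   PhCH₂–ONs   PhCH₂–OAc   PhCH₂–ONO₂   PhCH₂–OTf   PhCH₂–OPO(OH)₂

PhCH₂–N₂⁺

The skeletons are identical, so relative rate is governed entirely by leaving-group ability.
A good leaving group is a weak base: the lower the pKₐ of its conjugate acid, the more readily it departs.
PhCH₂–N₂⁺ loses N₂: no meaningful conjugate acid; N₂ departs as an exceptionally stable neutral molecule
PhCH₂–OTf loses OTf⁻: pKₐ(CF₃SO₃H (triflic acid)) ≈ -14
PhCH₂–ONs loses ONs⁻: pKₐ(p-O₂NC₆H₄SO₃H) ≈ -3.5
PhCH₂–ONO₂ loses NO₃⁻: pKₐ(HNO₃) ≈ -1.3
PhCH₂–OPO(OH)₂ loses H₂PO₄⁻: pKₐ(H₃PO₄) ≈ 2.1
PhCH₂–OAc loses AcO⁻: pKₐ(CH₃COOH) ≈ 4.8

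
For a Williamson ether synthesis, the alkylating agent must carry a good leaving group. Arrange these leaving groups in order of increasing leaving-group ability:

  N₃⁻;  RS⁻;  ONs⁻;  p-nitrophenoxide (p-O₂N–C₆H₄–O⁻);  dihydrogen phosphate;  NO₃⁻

RS⁻ < p-nitrophenoxide (p-O₂N–C₆H₄–O⁻) < N₃⁻ < dihydrogen phosphate < NO₃⁻ < ONs⁻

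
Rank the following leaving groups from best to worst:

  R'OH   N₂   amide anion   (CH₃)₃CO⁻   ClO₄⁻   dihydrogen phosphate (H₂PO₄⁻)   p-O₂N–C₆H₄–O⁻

N₂ > ClO₄⁻ > R'OH > dihydrogen phosphate (H₂PO₄⁻) > p-O₂N–C₆H₄–O⁻ > (CH₃)₃CO⁻ > amide anion

The more stable X⁻ (or X) is on its own — i.e. the weaker a base it is — the better a leaving group it makes.
N₂: no meaningful conjugate acid; N₂ departs as an exceptionally stable neutral molecule
ClO₄⁻: pKₐ(HClO₄) ≈ -10
R'OH: pKₐ(R'OH₂⁺) ≈ -2.4 — neutral; leaves from a protonated ether (an oxonium ion, R–O(H)R'⁺)
dihydrogen phosphate (H₂PO₄⁻): pKₐ(H₃PO₄) ≈ 2.1 — moderate base; biological leaving group after further activation
p-O₂N–C₆H₄–O⁻: pKₐ(p-nitrophenol) ≈ 7.2 — nitro group delocalises the charge; the classic chromogenic LG
(CH₃)₃CO⁻: pKₐ(t-BuOH) ≈ 18 — bulky, strongly basic alkoxide
amide anion: pKₐ(NH₃) ≈ 38 — extremely strong base; never a leaving group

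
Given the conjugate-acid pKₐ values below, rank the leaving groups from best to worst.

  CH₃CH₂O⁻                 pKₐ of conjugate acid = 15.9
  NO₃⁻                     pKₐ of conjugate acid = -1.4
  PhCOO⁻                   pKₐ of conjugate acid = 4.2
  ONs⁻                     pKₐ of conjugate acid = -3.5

ONs⁻ > NO₃⁻ > PhCOO⁻ > CH₃CH₂O⁻

Lower conjugate-acid pKₐ ⇒ weaker base ⇒ better leaving group.
Sorting by the given values: ONs⁻ (-3.5), NO₃⁻ (-1.4), PhCOO⁻ (4.2), CH₃CH₂O⁻ (15.9).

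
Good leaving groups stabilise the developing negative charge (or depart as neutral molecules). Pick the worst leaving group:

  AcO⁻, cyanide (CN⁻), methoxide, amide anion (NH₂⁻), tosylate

amide anion (NH₂⁻)

Leaving-group ability tracks the stability of the departed species; conjugate-acid pKₐ is the usual yardstick (lower pKₐ → better LG).
tosylate: pKₐ(p-CH₃C₆H₄SO₃H (TsOH)) ≈ -2.8
AcO⁻: pKₐ(CH₃COOH) ≈ 4.8
cyanide (CN⁻): pKₐ(HCN) ≈ 9.2
methoxide: pKₐ(CH₃OH) ≈ 15.5
amide anion (NH₂⁻): pKₐ(NH₃) ≈ 38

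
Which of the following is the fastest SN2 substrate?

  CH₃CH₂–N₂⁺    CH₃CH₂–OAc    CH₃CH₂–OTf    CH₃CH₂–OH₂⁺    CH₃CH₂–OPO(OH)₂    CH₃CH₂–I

The skeletons are identical, so relative rate is governed entirely by leaving-group ability.
The more stable X⁻ (or X) is on its own — i.e. the weaker a base it is — the better a leaving group it makes.
CH₃CH₂–N₂⁺ loses N₂: no meaningful conjugate acid; N₂ departs as an exceptionally stable neutral molecule
CH₃CH₂–OTf loses OTf⁻: pKₐ(CF₃SO₃H (triflic acid)) ≈ -14
CH₃CH₂–I loses I⁻: pKₐ(HI) ≈ -10
CH₃CH₂–OH₂⁺ loses H₂O: pKₐ(H₃O⁺) ≈ -1.7
CH₃CH₂–OPO(OH)₂ loses H₂PO₄⁻: pKₐ(H₃PO₄) ≈ 2.1
CH₃CH₂–OAc loses AcO⁻: pKₐ(CH₃COOH) ≈ 4.8

CH₃CH₂–N₂⁺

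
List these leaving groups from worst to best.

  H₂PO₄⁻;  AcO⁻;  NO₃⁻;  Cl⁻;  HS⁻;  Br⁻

The more stable X⁻ (or X) is on its own — i.e. the weaker a base it is — the better a leaving group it makes.
Br⁻: pKₐ(HBr) ≈ -9
Cl⁻: pKₐ(HCl) ≈ -7
NO₃⁻: pKₐ(HNO₃) ≈ -1.3
H₂PO₄⁻: pKₐ(H₃PO₄) ≈ 2.1
AcO⁻: pKₐ(CH₃COOH) ≈ 4.8
HS⁻: pKₐ(H₂S) ≈ 7
The question asks for worst first, so the sequence is read in increasing leaving-group ability.

HS⁻ < AcO⁻ < H₂PO₄⁻ < NO₃⁻ < Cl⁻ < Br⁻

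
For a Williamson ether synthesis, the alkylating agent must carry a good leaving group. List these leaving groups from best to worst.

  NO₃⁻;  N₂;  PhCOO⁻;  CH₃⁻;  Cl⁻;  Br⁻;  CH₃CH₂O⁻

The more stable X⁻ (or X) is on its own — i.e. the weaker a base it is — the better a leaving group it makes.
N₂: no meaningful conjugate acid; N₂ departs as an exceptionally stable neutral molecule
Br⁻: pKₐ(HBr) ≈ -9 — weak base; good leaving group
Cl⁻: pKₐ(HCl) ≈ -7
NO₃⁻: pKₐ(HNO₃) ≈ -1.3
PhCOO⁻: pKₐ(C₆H₅COOH) ≈ 4.2
CH₃CH₂O⁻: pKₐ(CH₃CH₂OH) ≈ 16
CH₃⁻: pKₐ(CH₄) ≈ 48

N₂ > Br⁻ > Cl⁻ > NO₃⁻ > PhCOO⁻ > CH₃CH₂O⁻ > CH₃⁻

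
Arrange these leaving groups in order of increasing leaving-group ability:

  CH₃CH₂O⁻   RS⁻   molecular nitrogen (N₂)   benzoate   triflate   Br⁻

A good leaving group is a weak base: the lower the pKₐ of its conjugate acid, the more readily it departs.
molecular nitrogen (N₂): no meaningful conjugate acid; N₂ departs as an exceptionally stable neutral molecule
triflate: pKₐ(CF₃SO₃H (triflic acid)) ≈ -14 — charge spread over three oxygens and a CF₃ group; the premier leaving group in synthesis
Br⁻: pKₐ(HBr) ≈ -9
benzoate: pKₐ(C₆H₅COOH) ≈ 4.2 — aryl carboxylate
RS⁻: pKₐ(RSH (a thiol)) ≈ 10.5 — moderately basic; rarely leaves without activation
CH₃CH₂O⁻: pKₐ(CH₃CH₂OH) ≈ 16
Reversing gives the worst-to-best order requested.

CH₃CH₂O⁻ < RS⁻ < benzoate < Br⁻ < triflate < molecular nitrogen (N₂)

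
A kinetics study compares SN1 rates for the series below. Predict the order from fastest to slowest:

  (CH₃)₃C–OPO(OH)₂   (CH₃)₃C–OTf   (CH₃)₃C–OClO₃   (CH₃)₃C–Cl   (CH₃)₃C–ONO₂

Identical carbon frameworks mean the comparison reduces to leaving-group quality.
A good leaving group is a weak base: the lower the pKₐ of its conjugate acid, the more readily it departs.
(CH₃)₃C–OTf loses OTf⁻: pKₐ(CF₃SO₃H (triflic acid)) ≈ -14
(CH₃)₃C–OClO₃ loses ClO₄⁻: pKₐ(HClO₄) ≈ -10
(CH₃)₃C–Cl loses Cl⁻: pKₐ(HCl) ≈ -7
(CH₃)₃C–ONO₂ loses NO₃⁻: pKₐ(HNO₃) ≈ -1.3
(CH₃)₃C–OPO(OH)₂ loses H₂PO₄⁻: pKₐ(H₃PO₄) ≈ 2.1

(CH₃)₃C–OTf > (CH₃)₃C–OClO₃ > (CH₃)₃C–Cl > (CH₃)₃C–ONO₂ > (CH₃)₃C–OPO(OH)₂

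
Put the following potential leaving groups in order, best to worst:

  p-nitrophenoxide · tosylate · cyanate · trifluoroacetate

tosylate > trifluoroacetate > cyanate > p-nitrophenoxide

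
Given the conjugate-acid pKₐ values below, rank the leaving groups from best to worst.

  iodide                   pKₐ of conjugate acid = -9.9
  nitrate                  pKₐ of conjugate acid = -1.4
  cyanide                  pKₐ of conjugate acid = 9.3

iodide > nitrate > cyanide

Lower conjugate-acid pKₐ ⇒ weaker base ⇒ better leaving group.
Sorting by the given values: iodide (-9.9), nitrate (-1.4), cyanide (9.3).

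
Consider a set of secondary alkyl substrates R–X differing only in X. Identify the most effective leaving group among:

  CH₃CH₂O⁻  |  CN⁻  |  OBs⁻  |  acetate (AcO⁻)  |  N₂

N₂

N₂: no meaningful conjugate acid; N₂ departs as an exceptionally stable neutral molecule
OBs⁻: pKₐ(p-BrC₆H₄SO₃H) ≈ -2.8
acetate (AcO⁻): pKₐ(CH₃COOH) ≈ 4.8
CN⁻: pKₐ(HCN) ≈ 9.2
CH₃CH₂O⁻: pKₐ(CH₃CH₂OH) ≈ 16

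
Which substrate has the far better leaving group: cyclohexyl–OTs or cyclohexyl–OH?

cyclohexyl–OTs

From cyclohexyl–OH the departing group would be OH⁻ (pKₐ(H₂O) ≈ 15.7). Strong base; essentially never leaves without prior activation.
From cyclohexyl–OTs the leaving group is OTs⁻ (pKₐ(p-CH₃C₆H₄SO₃H (TsOH)) ≈ -2.8). Resonance-delocalised arenesulfonate.
(In practice cyclohexyl–OTs is made from cyclohexyl–OH by treatment with TsCl / pyridine, converting the hydroxyl into a tosylate.)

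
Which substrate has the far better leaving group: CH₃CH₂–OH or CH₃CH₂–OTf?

From CH₃CH₂–OH the departing group would be OH⁻ (pKₐ(H₂O) ≈ 15.7). Strong base; essentially never leaves without prior activation.
From CH₃CH₂–OTf the leaving group is OTf⁻ (pKₐ(CF₃SO₃H (triflic acid)) ≈ -14). Charge spread over three oxygens and a CF₃ group; the premier leaving group in synthesis.
(In practice CH₃CH₂–OTf is made from CH₃CH₂–OH by treatment with Tf₂O / 2,6-lutidine, converting the hydroxyl into a triflate.)

CH₃CH₂–OTf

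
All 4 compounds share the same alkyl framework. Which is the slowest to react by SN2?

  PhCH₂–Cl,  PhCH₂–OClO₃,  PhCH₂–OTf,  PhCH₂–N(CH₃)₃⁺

PhCH₂–N(CH₃)₃⁺

The skeletons are identical, so relative rate is governed entirely by leaving-group ability.
A good leaving group is a weak base: the lower the pKₐ of its conjugate acid, the more readily it departs.
PhCH₂–OTf loses OTf⁻: pKₐ(CF₃SO₃H (triflic acid)) ≈ -14
PhCH₂–OClO₃ loses ClO₄⁻: pKₐ(HClO₄) ≈ -10
PhCH₂–Cl loses Cl⁻: pKₐ(HCl) ≈ -7
PhCH₂–N(CH₃)₃⁺ loses NR'₃: pKₐ(R'₃NH⁺) ≈ 10.7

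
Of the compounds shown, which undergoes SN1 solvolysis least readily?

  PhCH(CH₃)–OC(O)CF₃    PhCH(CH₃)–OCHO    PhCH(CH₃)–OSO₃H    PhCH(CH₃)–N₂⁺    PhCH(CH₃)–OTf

PhCH(CH₃)–OCHO

Identical carbon frameworks mean the comparison reduces to leaving-group quality.
The more stable X⁻ (or X) is on its own — i.e. the weaker a base it is — the better a leaving group it makes.
PhCH(CH₃)–N₂⁺ loses N₂: no meaningful conjugate acid; N₂ departs as an exceptionally stable neutral molecule
PhCH(CH₃)–OTf loses OTf⁻: pKₐ(CF₃SO₃H (triflic acid)) ≈ -14
PhCH(CH₃)–OSO₃H loses HSO₄⁻: pKₐ(H₂SO₄) ≈ -3
PhCH(CH₃)–OC(O)CF₃ loses CF₃COO⁻: pKₐ(CF₃COOH) ≈ 0.2
PhCH(CH₃)–OCHO loses HCOO⁻: pKₐ(HCOOH) ≈ 3.8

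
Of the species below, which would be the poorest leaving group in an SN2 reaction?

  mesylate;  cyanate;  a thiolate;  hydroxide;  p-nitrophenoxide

The more stable X⁻ (or X) is on its own — i.e. the weaker a base it is — the better a leaving group it makes.
mesylate: pKₐ(CH₃SO₃H (MsOH)) ≈ -1.9
cyanate: pKₐ(HOCN) ≈ 3.5
p-nitrophenoxide: pKₐ(p-nitrophenol) ≈ 7.2
a thiolate: pKₐ(RSH (a thiol)) ≈ 10.5
hydroxide: pKₐ(H₂O) ≈ 15.7

hydroxide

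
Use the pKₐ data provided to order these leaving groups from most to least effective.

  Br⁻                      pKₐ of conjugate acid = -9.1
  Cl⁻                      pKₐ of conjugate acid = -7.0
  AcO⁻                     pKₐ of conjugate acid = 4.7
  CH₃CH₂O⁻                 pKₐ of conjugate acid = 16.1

Br⁻ > Cl⁻ > AcO⁻ > CH₃CH₂O⁻

Lower conjugate-acid pKₐ ⇒ weaker base ⇒ better leaving group.
Sorting by the given values: Br⁻ (-9.1), Cl⁻ (-7.0), AcO⁻ (4.7), CH₃CH₂O⁻ (16.1).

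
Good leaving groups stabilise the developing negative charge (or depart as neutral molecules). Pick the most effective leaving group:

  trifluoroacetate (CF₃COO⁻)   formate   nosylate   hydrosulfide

nosylate

nosylate: pKₐ(p-O₂NC₆H₄SO₃H) ≈ -3.5
trifluoroacetate (CF₃COO⁻): pKₐ(CF₃COOH) ≈ 0.2
formate: pKₐ(HCOOH) ≈ 3.8
hydrosulfide: pKₐ(H₂S) ≈ 7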